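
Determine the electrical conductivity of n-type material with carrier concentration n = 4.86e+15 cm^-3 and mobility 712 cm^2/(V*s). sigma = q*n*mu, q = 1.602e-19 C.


Step 1: sigma = q * n * mu
Step 2: sigma = 1.602e-19 * 4.86e+15 * 712
Step 3: sigma = 5.543e-01 S/cm

5.543e-01


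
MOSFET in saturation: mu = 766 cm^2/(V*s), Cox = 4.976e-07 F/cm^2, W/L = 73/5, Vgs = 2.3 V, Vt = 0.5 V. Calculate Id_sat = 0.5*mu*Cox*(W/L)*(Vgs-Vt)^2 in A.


Step 1: Overdrive voltage Vov = Vgs - Vt = 2.3 - 0.5 = 1.8 V
Step 2: W/L = 73/5 = 14.6
Step 3: Id = 0.5 * 766 * 4.976e-07 * 14.6 * 1.8^2
Step 4: Id = 9.02e-03 A

9.02e-03


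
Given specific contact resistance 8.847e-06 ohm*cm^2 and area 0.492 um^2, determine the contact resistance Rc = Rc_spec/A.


Step 1: Convert area to cm^2: 0.492 um^2 = 4.9200e-09 cm^2
Step 2: Rc = Rc_spec / A = 8.847e-06 / 4.9200e-09
Step 3: Rc = 1.80e+03 ohms

1.80e+03


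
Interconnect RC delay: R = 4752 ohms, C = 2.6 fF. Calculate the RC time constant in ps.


Step 1: tau = R * C
Step 2: tau = 4752 * 2.6 fF = 4752 * 2.6e-15 F
Step 3: tau = 1.23552e-11 s = 12.3552 ps

12.3552


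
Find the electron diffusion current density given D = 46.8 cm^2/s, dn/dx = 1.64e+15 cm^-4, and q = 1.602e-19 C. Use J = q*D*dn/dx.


Step 1: J = q * D * (dn/dx)
Step 2: J = 1.602e-19 * 46.8 * 1.64e+15
Step 3: J = 1.23e-02 A/cm^2

1.23e-02


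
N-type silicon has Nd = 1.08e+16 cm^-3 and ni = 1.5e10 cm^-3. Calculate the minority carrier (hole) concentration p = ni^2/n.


Step 1: Since Nd >> ni, n ≈ Nd = 1.08e+16 cm^-3
Step 2: p = ni^2 / n = (1.5e10)^2 / 1.08e+16
Step 3: p = 2.25e20 / 1.08e+16 = 2.08e+04 cm^-3

2.08e+04


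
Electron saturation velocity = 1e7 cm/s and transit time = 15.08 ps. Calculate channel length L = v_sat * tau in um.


Step 1: tau in seconds = 15.08 ps * 1e-12 = 1.5080e-11 s
Step 2: L = v_sat * tau = 1e7 * 1.5080e-11 = 1.5080e-04 cm
Step 3: L in um = 1.5080e-04 * 1e4 = 1.508 um

1.508


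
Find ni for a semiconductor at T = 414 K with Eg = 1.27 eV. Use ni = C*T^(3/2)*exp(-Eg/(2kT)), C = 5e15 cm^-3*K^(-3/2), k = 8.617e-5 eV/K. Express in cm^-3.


Step 1: Compute kT = 8.617e-5 * 414 = 0.03567438 eV
Step 2: Exponent = -Eg/(2kT) = -1.27/(2*0.03567438) = -17.79989
Step 3: T^(3/2) = 414^1.5 = 8423.65
Step 4: ni = 5e15 * 8423.65 * exp(-17.79989) = 7.84e+11 cm^-3

7.84e+11


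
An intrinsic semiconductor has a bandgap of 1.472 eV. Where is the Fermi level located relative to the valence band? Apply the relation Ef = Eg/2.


Step 1: For an intrinsic semiconductor, the Fermi level sits at midgap.
Step 2: Ef = Eg / 2 = 1.472 / 2 = 0.736 eV

0.736


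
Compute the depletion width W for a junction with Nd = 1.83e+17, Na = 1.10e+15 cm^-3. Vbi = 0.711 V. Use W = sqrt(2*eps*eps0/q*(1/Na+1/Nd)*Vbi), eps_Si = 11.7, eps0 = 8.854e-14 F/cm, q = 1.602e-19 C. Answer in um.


Step 1: 1/Na + 1/Nd = 1/1.10e+15 + 1/1.83e+17 = 9.14555e-16
Step 2: 2*eps*eps0/q = 2*11.7*8.854e-14/1.602e-19 = 1.293281e+07
Step 3: W^2 = 1.293281e+07 * 9.14555e-16 * 0.711 = 8.40954e-09
Step 4: W = sqrt(8.40954e-09) = 9.170e-05 cm = 0.917 um

0.917


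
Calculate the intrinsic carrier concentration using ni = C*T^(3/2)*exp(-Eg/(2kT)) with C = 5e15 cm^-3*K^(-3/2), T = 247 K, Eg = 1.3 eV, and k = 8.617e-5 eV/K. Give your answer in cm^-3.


Step 1: Compute kT = 8.617e-5 * 247 = 0.02128399 eV
Step 2: Exponent = -Eg/(2kT) = -1.3/(2*0.02128399) = -30.53939
Step 3: T^(3/2) = 247^1.5 = 3881.91
Step 4: ni = 5e15 * 3881.91 * exp(-30.53939) = 1.06e+06 cm^-3

1.06e+06


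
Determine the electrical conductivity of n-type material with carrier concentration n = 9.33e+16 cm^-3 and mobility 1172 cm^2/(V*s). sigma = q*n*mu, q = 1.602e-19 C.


Step 1: sigma = q * n * mu
Step 2: sigma = 1.602e-19 * 9.33e+16 * 1172
Step 3: sigma = 1.752e+01 S/cm

1.752e+01


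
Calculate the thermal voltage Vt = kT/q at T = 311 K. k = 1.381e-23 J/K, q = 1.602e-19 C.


Step 1: kT = 1.381e-23 * 311 = 4.29491e-21 J
Step 2: Vt = kT/q = 4.29491e-21 / 1.602e-19
Step 3: Vt = 0.02681 V

0.02681


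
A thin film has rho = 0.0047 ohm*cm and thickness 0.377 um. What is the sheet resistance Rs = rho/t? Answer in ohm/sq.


Step 1: Convert thickness to cm: t = 0.377 um = 3.7700e-05 cm
Step 2: Rs = rho / t = 0.0047 / 3.7700e-05
Step 3: Rs = 124.7 ohm/sq

124.7


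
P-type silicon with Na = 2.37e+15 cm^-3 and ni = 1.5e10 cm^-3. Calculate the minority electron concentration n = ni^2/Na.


Step 1: Majority hole concentration p ≈ Na = 2.37e+15 cm^-3
Step 2: n = ni^2 / Na = (1.5e10)^2 / 2.37e+15
Step 3: n = 9.49e+04 cm^-3

9.49e+04


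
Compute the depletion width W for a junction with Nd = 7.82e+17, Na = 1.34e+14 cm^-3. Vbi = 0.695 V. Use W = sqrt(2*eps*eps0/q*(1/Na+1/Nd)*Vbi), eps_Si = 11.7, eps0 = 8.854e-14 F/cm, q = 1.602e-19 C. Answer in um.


Step 1: 1/Na + 1/Nd = 1/1.34e+14 + 1/7.82e+17 = 7.46397e-15
Step 2: 2*eps*eps0/q = 2*11.7*8.854e-14/1.602e-19 = 1.293281e+07
Step 3: W^2 = 1.293281e+07 * 7.46397e-15 * 0.695 = 6.70884e-08
Step 4: W = sqrt(6.70884e-08) = 2.590e-04 cm = 2.59 um

2.59


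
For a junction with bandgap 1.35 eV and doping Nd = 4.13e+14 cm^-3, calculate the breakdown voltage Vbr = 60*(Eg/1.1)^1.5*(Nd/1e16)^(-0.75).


Step 1: Eg/1.1 = 1.35/1.1 = 1.227273
Step 2: (Eg/1.1)^1.5 = 1.227273^1.5 = 1.359602
Step 3: (Nd/1e16)^(-0.75) = (0.0413)^(-0.75) = 10.915345
Step 4: Vbr = 60 * 1.359602 * 10.915345 = 890.4 V

890.4


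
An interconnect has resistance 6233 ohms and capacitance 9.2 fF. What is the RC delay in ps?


Step 1: tau = R * C
Step 2: tau = 6233 * 9.2 fF = 6233 * 9.2e-15 F
Step 3: tau = 5.73436e-11 s = 57.3436 ps

57.3436


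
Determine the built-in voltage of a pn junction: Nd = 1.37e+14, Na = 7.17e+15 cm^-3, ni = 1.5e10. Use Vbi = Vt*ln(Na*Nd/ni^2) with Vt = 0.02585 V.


Step 1: Compute Na*Nd/ni^2 = 7.17e+15 * 1.37e+14 / (1.5e10)^2 = 4.3657e+09
Step 2: ln(4.3657e+09) = 22.1970
Step 3: Vbi = 0.02585 * 22.1970 = 0.574 V

0.574


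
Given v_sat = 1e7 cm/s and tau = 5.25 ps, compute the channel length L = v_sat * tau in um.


Step 1: tau in seconds = 5.25 ps * 1e-12 = 5.2500e-12 s
Step 2: L = v_sat * tau = 1e7 * 5.2500e-12 = 5.2500e-05 cm
Step 3: L in um = 5.2500e-05 * 1e4 = 0.525 um

0.525


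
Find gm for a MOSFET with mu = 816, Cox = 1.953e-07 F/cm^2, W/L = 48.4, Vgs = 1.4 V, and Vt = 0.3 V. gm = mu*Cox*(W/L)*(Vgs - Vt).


Step 1: Vov = Vgs - Vt = 1.4 - 0.3 = 1.1 V
Step 2: gm = mu * Cox * (W/L) * Vov
Step 3: gm = 816 * 1.953e-07 * 48.4 * 1.1 = 8.48e-03 S

8.48e-03


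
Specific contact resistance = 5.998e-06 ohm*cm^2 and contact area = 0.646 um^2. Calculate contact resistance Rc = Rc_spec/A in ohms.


Step 1: Convert area to cm^2: 0.646 um^2 = 6.4600e-09 cm^2
Step 2: Rc = Rc_spec / A = 5.998e-06 / 6.4600e-09
Step 3: Rc = 9.28e+02 ohms

9.28e+02


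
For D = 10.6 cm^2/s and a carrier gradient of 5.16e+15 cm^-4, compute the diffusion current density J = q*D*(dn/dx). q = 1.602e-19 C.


Step 1: J = q * D * (dn/dx)
Step 2: J = 1.602e-19 * 10.6 * 5.16e+15
Step 3: J = 8.76e-03 A/cm^2

8.76e-03


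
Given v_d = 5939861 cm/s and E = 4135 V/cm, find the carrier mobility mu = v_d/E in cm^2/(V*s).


Step 1: mu = v_d / E
Step 2: mu = 5939861 / 4135
Step 3: mu = 1436.48 cm^2/(V*s)

1436.48


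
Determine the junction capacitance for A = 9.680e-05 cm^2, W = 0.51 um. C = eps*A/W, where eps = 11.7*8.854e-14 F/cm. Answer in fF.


Step 1: eps_Si = 11.7 * 8.854e-14 = 1.035918e-12 F/cm
Step 2: W in cm = 0.51 * 1e-4 = 5.10e-05 cm
Step 3: C = 1.035918e-12 * 9.680e-05 / 5.10e-05 = 1.966213e-12 F
Step 4: C = 1966.21 fF

1966.21


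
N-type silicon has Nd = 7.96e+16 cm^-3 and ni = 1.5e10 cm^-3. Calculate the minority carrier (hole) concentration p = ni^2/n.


Step 1: Since Nd >> ni, n ≈ Nd = 7.96e+16 cm^-3
Step 2: p = ni^2 / n = (1.5e10)^2 / 7.96e+16
Step 3: p = 2.25e20 / 7.96e+16 = 2.83e+03 cm^-3

2.83e+03


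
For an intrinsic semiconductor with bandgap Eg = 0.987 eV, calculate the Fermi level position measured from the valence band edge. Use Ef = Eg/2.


Step 1: For an intrinsic semiconductor, the Fermi level sits at midgap.
Step 2: Ef = Eg / 2 = 0.987 / 2 = 0.4935 eV

0.4935


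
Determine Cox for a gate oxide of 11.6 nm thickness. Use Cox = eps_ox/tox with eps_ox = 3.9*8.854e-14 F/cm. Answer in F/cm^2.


Step 1: eps_ox = 3.9 * 8.854e-14 = 3.45306e-13 F/cm
Step 2: tox in cm = 11.6 nm * 1e-7 = 1.1600e-06 cm
Step 3: Cox = 3.45306e-13 / 1.1600e-06 = 2.98e-07 F/cm^2

2.98e-07


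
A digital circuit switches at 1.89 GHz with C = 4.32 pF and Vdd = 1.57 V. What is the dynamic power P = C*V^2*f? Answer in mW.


Step 1: V^2 = 1.57^2 = 2.4649 V^2
Step 2: P = C*V^2*f = 4.32e-12 F * 2.4649 * 1.89e9 Hz
Step 3: P = 2.012541552e-02 W
Step 4: P = 20.125 mW

20.125


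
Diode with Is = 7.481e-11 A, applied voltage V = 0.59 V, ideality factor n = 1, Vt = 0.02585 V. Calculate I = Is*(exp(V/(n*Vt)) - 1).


Step 1: V/(n*Vt) = 0.59/(1*0.02585) = 22.8240
Step 2: exp(22.8240) = 8.1722e+09
Step 3: I = 7.481e-11 * (8.1722e+09 - 1) = 6.11e-01 A

6.11e-01


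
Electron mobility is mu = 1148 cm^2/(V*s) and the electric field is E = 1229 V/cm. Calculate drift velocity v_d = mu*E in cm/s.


Step 1: v_d = mu * E
Step 2: v_d = 1148 * 1229 = 1410892
Step 3: v_d = 1.41e+06 cm/s

1.41e+06


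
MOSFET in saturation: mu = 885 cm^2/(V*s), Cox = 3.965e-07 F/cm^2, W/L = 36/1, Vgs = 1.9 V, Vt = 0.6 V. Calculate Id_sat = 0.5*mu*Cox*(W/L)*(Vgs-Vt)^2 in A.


Step 1: Overdrive voltage Vov = Vgs - Vt = 1.9 - 0.6 = 1.3 V
Step 2: W/L = 36/1 = 36
Step 3: Id = 0.5 * 885 * 3.965e-07 * 36 * 1.3^2
Step 4: Id = 1.07e-02 A

1.07e-02


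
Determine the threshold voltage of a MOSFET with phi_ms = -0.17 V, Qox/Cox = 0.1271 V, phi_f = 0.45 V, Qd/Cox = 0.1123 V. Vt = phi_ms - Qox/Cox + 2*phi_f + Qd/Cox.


Step 1: Vt = phi_ms - Qox/Cox + 2*phi_f + Qd/Cox
Step 2: Vt = -0.17 - 0.1271 + 2*0.45 + 0.1123
Step 3: Vt = -0.17 - 0.1271 + 0.9 + 0.1123
Step 4: Vt = 0.7152 V

0.7152


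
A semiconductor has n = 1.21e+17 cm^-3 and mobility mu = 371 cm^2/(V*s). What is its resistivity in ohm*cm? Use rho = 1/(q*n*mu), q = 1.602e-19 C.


Step 1: sigma = q * n * mu = 1.602e-19 * 1.21e+17 * 371 = 7.19154e+00 S/cm
Step 2: rho = 1 / sigma = 1 / 7.19154e+00 = 0.1391 ohm*cm

0.1391


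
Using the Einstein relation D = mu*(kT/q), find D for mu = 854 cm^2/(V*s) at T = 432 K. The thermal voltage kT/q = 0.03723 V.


Step 1: D = mu * (kT/q)
Step 2: D = 854 * 0.03723
Step 3: D = 31.79 cm^2/s

31.79


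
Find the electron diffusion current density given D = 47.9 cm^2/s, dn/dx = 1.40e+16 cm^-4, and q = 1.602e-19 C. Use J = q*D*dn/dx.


Step 1: J = q * D * (dn/dx)
Step 2: J = 1.602e-19 * 47.9 * 1.40e+16
Step 3: J = 1.07e-01 A/cm^2

1.07e-01


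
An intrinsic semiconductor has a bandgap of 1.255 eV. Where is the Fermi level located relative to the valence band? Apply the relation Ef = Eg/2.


Step 1: For an intrinsic semiconductor, the Fermi level sits at midgap.
Step 2: Ef = Eg / 2 = 1.255 / 2 = 0.6275 eV

0.6275


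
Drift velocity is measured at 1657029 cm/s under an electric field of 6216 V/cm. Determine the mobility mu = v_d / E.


Step 1: mu = v_d / E
Step 2: mu = 1657029 / 6216
Step 3: mu = 266.57 cm^2/(V*s)

266.57


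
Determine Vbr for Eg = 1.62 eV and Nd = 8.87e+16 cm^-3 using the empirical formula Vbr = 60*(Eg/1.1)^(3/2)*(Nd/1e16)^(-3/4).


Step 1: Eg/1.1 = 1.62/1.1 = 1.472727
Step 2: (Eg/1.1)^1.5 = 1.472727^1.5 = 1.787242
Step 3: (Nd/1e16)^(-0.75) = (8.87)^(-0.75) = 0.194562
Step 4: Vbr = 60 * 1.787242 * 0.194562 = 20.9 V

20.9


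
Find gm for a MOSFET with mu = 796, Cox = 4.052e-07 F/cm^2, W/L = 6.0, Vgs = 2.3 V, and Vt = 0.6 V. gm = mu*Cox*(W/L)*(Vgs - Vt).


Step 1: Vov = Vgs - Vt = 2.3 - 0.6 = 1.7 V
Step 2: gm = mu * Cox * (W/L) * Vov
Step 3: gm = 796 * 4.052e-07 * 6.0 * 1.7 = 3.29e-03 S

3.29e-03


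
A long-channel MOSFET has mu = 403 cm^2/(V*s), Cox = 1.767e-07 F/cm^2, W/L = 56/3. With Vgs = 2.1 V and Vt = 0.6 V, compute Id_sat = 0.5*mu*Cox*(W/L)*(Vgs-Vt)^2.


Step 1: Overdrive voltage Vov = Vgs - Vt = 2.1 - 0.6 = 1.5 V
Step 2: W/L = 56/3 = 18.6667
Step 3: Id = 0.5 * 403 * 1.767e-07 * 18.6667 * 1.5^2
Step 4: Id = 1.50e-03 A

1.50e-03


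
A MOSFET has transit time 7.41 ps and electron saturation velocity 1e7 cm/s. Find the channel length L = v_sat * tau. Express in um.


Step 1: tau in seconds = 7.41 ps * 1e-12 = 7.4100e-12 s
Step 2: L = v_sat * tau = 1e7 * 7.4100e-12 = 7.4100e-05 cm
Step 3: L in um = 7.4100e-05 * 1e4 = 0.741 um

0.741


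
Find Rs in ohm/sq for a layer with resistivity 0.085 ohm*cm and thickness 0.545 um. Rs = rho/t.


Step 1: Convert thickness to cm: t = 0.545 um = 5.4500e-05 cm
Step 2: Rs = rho / t = 0.085 / 5.4500e-05
Step 3: Rs = 1559.6 ohm/sq

1559.6


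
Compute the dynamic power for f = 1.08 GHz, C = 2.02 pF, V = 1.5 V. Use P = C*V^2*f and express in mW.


Step 1: V^2 = 1.5^2 = 2.25 V^2
Step 2: P = C*V^2*f = 2.02e-12 F * 2.25 * 1.08e9 Hz
Step 3: P = 4.9086e-03 W
Step 4: P = 4.909 mW

4.909


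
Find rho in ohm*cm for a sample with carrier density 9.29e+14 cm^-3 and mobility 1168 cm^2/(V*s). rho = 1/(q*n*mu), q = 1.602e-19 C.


Step 1: sigma = q * n * mu = 1.602e-19 * 9.29e+14 * 1168 = 1.73829e-01 S/cm
Step 2: rho = 1 / sigma = 1 / 1.73829e-01 = 5.753 ohm*cm

5.753


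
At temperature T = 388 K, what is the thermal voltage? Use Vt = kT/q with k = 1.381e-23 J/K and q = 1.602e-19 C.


Step 1: kT = 1.381e-23 * 388 = 5.35828e-21 J
Step 2: Vt = kT/q = 5.35828e-21 / 1.602e-19
Step 3: Vt = 0.03345 V

0.03345


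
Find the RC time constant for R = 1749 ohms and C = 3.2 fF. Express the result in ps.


Step 1: tau = R * C
Step 2: tau = 1749 * 3.2 fF = 1749 * 3.2e-15 F
Step 3: tau = 5.5968e-12 s = 5.5968 ps

5.5968


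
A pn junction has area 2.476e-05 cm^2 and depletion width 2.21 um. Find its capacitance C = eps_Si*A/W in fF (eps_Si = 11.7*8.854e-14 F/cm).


Step 1: eps_Si = 11.7 * 8.854e-14 = 1.035918e-12 F/cm
Step 2: W in cm = 2.21 * 1e-4 = 2.21e-04 cm
Step 3: C = 1.035918e-12 * 2.476e-05 / 2.21e-04 = 1.160603e-13 F
Step 4: C = 116.06 fF

116.06


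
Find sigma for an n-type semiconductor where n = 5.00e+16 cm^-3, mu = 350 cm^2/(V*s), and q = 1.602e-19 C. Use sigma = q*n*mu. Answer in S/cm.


Step 1: sigma = q * n * mu
Step 2: sigma = 1.602e-19 * 5.00e+16 * 350
Step 3: sigma = 2.804e+00 S/cm

2.804e+00


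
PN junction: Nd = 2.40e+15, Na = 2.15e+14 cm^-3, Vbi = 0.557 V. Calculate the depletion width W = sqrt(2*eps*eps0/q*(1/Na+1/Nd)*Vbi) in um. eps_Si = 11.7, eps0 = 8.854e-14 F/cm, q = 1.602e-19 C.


Step 1: 1/Na + 1/Nd = 1/2.15e+14 + 1/2.40e+15 = 5.06783e-15
Step 2: 2*eps*eps0/q = 2*11.7*8.854e-14/1.602e-19 = 1.293281e+07
Step 3: W^2 = 1.293281e+07 * 5.06783e-15 * 0.557 = 3.65065e-08
Step 4: W = sqrt(3.65065e-08) = 1.911e-04 cm = 1.911 um

1.911


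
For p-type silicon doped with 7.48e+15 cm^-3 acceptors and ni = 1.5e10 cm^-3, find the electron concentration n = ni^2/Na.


Step 1: Majority hole concentration p ≈ Na = 7.48e+15 cm^-3
Step 2: n = ni^2 / Na = (1.5e10)^2 / 7.48e+15
Step 3: n = 3.01e+04 cm^-3

3.01e+04


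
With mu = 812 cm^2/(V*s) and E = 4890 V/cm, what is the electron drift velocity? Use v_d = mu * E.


Step 1: v_d = mu * E
Step 2: v_d = 812 * 4890 = 3970680
Step 3: v_d = 3.97e+06 cm/s

3.97e+06


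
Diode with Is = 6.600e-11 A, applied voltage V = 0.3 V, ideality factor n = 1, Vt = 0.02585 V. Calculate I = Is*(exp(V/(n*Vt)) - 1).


Step 1: V/(n*Vt) = 0.3/(1*0.02585) = 11.6054
Step 2: exp(11.6054) = 1.0969e+05
Step 3: I = 6.600e-11 * (1.0969e+05 - 1) = 7.24e-06 A

7.24e-06


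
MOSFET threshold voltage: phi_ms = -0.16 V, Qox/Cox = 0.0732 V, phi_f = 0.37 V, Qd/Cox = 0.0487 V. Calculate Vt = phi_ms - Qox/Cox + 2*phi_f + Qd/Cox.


Step 1: Vt = phi_ms - Qox/Cox + 2*phi_f + Qd/Cox
Step 2: Vt = -0.16 - 0.0732 + 2*0.37 + 0.0487
Step 3: Vt = -0.16 - 0.0732 + 0.74 + 0.0487
Step 4: Vt = 0.5555 V

0.5555


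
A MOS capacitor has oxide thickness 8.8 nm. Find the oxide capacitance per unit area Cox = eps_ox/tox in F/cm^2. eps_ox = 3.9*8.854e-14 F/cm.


Step 1: eps_ox = 3.9 * 8.854e-14 = 3.45306e-13 F/cm
Step 2: tox in cm = 8.8 nm * 1e-7 = 8.8000e-07 cm
Step 3: Cox = 3.45306e-13 / 8.8000e-07 = 3.92e-07 F/cm^2

3.92e-07


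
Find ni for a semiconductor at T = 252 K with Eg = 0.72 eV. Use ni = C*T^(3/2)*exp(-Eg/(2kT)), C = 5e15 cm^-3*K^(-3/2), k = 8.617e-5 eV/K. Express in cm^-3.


Step 1: Compute kT = 8.617e-5 * 252 = 0.02171484 eV
Step 2: Exponent = -Eg/(2kT) = -0.72/(2*0.02171484) = -16.57852
Step 3: T^(3/2) = 252^1.5 = 4000.38
Step 4: ni = 5e15 * 4000.38 * exp(-16.57852) = 1.26e+12 cm^-3

1.26e+12


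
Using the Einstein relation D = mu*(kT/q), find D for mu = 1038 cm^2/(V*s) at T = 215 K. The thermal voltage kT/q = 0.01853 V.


Step 1: D = mu * (kT/q)
Step 2: D = 1038 * 0.01853
Step 3: D = 19.23 cm^2/s

19.23


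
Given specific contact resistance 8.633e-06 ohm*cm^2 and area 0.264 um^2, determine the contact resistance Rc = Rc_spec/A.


Step 1: Convert area to cm^2: 0.264 um^2 = 2.6400e-09 cm^2
Step 2: Rc = Rc_spec / A = 8.633e-06 / 2.6400e-09
Step 3: Rc = 3.27e+03 ohms

3.27e+03


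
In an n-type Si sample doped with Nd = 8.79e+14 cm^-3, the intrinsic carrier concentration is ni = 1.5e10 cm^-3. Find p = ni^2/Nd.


Step 1: Since Nd >> ni, n ≈ Nd = 8.79e+14 cm^-3
Step 2: p = ni^2 / n = (1.5e10)^2 / 8.79e+14
Step 3: p = 2.25e20 / 8.79e+14 = 2.56e+05 cm^-3

2.56e+05


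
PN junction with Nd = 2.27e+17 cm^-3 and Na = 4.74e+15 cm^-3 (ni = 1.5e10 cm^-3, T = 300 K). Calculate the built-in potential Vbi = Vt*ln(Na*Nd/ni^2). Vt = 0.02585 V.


Step 1: Compute Na*Nd/ni^2 = 4.74e+15 * 2.27e+17 / (1.5e10)^2 = 4.7821e+12
Step 2: ln(4.7821e+12) = 29.1959
Step 3: Vbi = 0.02585 * 29.1959 = 0.755 V

0.755


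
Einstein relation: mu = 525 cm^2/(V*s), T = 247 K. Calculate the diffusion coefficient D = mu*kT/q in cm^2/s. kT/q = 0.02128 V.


Step 1: D = mu * (kT/q)
Step 2: D = 525 * 0.02128
Step 3: D = 11.17 cm^2/s

11.17


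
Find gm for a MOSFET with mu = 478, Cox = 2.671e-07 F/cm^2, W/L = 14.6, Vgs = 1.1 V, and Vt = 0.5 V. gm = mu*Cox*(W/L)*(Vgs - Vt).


Step 1: Vov = Vgs - Vt = 1.1 - 0.5 = 0.6 V
Step 2: gm = mu * Cox * (W/L) * Vov
Step 3: gm = 478 * 2.671e-07 * 14.6 * 0.6 = 1.12e-03 S

1.12e-03


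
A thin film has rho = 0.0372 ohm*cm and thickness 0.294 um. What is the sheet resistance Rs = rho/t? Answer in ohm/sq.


Step 1: Convert thickness to cm: t = 0.294 um = 2.9400e-05 cm
Step 2: Rs = rho / t = 0.0372 / 2.9400e-05
Step 3: Rs = 1265.3 ohm/sq

1265.3


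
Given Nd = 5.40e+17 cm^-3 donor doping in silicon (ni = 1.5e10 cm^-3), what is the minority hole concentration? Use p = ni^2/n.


Step 1: Since Nd >> ni, n ≈ Nd = 5.40e+17 cm^-3
Step 2: p = ni^2 / n = (1.5e10)^2 / 5.40e+17
Step 3: p = 2.25e20 / 5.40e+17 = 4.17e+02 cm^-3

4.17e+02


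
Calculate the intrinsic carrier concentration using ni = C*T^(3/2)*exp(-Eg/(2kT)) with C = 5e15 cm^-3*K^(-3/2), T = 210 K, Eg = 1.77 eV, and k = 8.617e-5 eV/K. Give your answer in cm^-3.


Step 1: Compute kT = 8.617e-5 * 210 = 0.0180957 eV
Step 2: Exponent = -Eg/(2kT) = -1.77/(2*0.0180957) = -48.90665
Step 3: T^(3/2) = 210^1.5 = 3043.19
Step 4: ni = 5e15 * 3043.19 * exp(-48.90665) = 8.76e-03 cm^-3

8.76e-03


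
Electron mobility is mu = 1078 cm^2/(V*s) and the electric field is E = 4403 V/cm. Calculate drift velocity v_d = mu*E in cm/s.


Step 1: v_d = mu * E
Step 2: v_d = 1078 * 4403 = 4746434
Step 3: v_d = 4.75e+06 cm/s

4.75e+06


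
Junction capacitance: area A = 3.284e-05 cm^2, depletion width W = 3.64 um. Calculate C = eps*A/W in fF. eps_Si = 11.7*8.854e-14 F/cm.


Step 1: eps_Si = 11.7 * 8.854e-14 = 1.035918e-12 F/cm
Step 2: W in cm = 3.64 * 1e-4 = 3.64e-04 cm
Step 3: C = 1.035918e-12 * 3.284e-05 / 3.64e-04 = 9.346029e-14 F
Step 4: C = 93.46 fF

93.46


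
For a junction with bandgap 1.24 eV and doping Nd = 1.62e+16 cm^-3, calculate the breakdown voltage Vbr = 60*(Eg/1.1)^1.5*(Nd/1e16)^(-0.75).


Step 1: Eg/1.1 = 1.24/1.1 = 1.127273
Step 2: (Eg/1.1)^1.5 = 1.127273^1.5 = 1.196861
Step 3: (Nd/1e16)^(-0.75) = (1.62)^(-0.75) = 0.696408
Step 4: Vbr = 60 * 1.196861 * 0.696408 = 50.0 V

50.0


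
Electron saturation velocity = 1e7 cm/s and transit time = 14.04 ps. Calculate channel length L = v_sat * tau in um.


Step 1: tau in seconds = 14.04 ps * 1e-12 = 1.4040e-11 s
Step 2: L = v_sat * tau = 1e7 * 1.4040e-11 = 1.4040e-04 cm
Step 3: L in um = 1.4040e-04 * 1e4 = 1.404 um

1.404


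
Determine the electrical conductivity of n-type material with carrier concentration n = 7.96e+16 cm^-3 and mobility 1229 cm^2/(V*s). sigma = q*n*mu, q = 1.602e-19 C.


Step 1: sigma = q * n * mu
Step 2: sigma = 1.602e-19 * 7.96e+16 * 1229
Step 3: sigma = 1.567e+01 S/cm

1.567e+01


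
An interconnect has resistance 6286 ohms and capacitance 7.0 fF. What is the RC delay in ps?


Step 1: tau = R * C
Step 2: tau = 6286 * 7.0 fF = 6286 * 7.0e-15 F
Step 3: tau = 4.4002e-11 s = 44.002 ps

44.002


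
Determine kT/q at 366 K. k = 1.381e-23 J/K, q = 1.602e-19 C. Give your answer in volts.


Step 1: kT = 1.381e-23 * 366 = 5.05446e-21 J
Step 2: Vt = kT/q = 5.05446e-21 / 1.602e-19
Step 3: Vt = 0.03155 V

0.03155


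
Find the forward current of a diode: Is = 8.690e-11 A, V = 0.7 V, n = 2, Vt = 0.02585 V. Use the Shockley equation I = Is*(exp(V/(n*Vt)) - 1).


Step 1: V/(n*Vt) = 0.7/(2*0.02585) = 13.5397
Step 2: exp(13.5397) = 7.5896e+05
Step 3: I = 8.690e-11 * (7.5896e+05 - 1) = 6.60e-05 A

6.60e-05


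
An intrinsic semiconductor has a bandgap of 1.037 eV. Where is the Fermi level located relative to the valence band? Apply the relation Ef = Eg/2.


Step 1: For an intrinsic semiconductor, the Fermi level sits at midgap.
Step 2: Ef = Eg / 2 = 1.037 / 2 = 0.5185 eV

0.5185


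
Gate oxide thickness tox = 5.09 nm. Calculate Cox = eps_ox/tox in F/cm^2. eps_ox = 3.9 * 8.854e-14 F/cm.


Step 1: eps_ox = 3.9 * 8.854e-14 = 3.45306e-13 F/cm
Step 2: tox in cm = 5.09 nm * 1e-7 = 5.0900e-07 cm
Step 3: Cox = 3.45306e-13 / 5.0900e-07 = 6.78e-07 F/cm^2

6.78e-07


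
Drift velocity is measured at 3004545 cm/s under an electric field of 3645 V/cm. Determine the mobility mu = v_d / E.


Step 1: mu = v_d / E
Step 2: mu = 3004545 / 3645
Step 3: mu = 824.29 cm^2/(V*s)

824.29


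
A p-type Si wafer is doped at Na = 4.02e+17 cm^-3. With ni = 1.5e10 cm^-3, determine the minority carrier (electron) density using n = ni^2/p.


Step 1: Majority hole concentration p ≈ Na = 4.02e+17 cm^-3
Step 2: n = ni^2 / Na = (1.5e10)^2 / 4.02e+17
Step 3: n = 5.60e+02 cm^-3

5.60e+02


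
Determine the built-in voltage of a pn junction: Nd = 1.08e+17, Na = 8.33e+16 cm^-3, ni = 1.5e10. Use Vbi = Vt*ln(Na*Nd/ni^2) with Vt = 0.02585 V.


Step 1: Compute Na*Nd/ni^2 = 8.33e+16 * 1.08e+17 / (1.5e10)^2 = 3.9984e+13
Step 2: ln(3.9984e+13) = 31.3195
Step 3: Vbi = 0.02585 * 31.3195 = 0.81 V

0.81


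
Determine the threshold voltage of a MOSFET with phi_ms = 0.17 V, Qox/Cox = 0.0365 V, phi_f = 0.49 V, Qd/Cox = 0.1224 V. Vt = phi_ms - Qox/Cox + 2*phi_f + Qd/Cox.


Step 1: Vt = phi_ms - Qox/Cox + 2*phi_f + Qd/Cox
Step 2: Vt = 0.17 - 0.0365 + 2*0.49 + 0.1224
Step 3: Vt = 0.17 - 0.0365 + 0.98 + 0.1224
Step 4: Vt = 1.2359 V

1.2359


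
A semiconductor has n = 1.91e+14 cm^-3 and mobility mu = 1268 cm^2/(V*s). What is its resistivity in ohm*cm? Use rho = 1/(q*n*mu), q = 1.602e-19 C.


Step 1: sigma = q * n * mu = 1.602e-19 * 1.91e+14 * 1268 = 3.87985e-02 S/cm
Step 2: rho = 1 / sigma = 1 / 3.87985e-02 = 25.77 ohm*cm

25.77


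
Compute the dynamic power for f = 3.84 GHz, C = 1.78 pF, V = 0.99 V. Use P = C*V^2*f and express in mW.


Step 1: V^2 = 0.99^2 = 0.9801 V^2
Step 2: P = C*V^2*f = 1.78e-12 F * 0.9801 * 3.84e9 Hz
Step 3: P = 6.69917952e-03 W
Step 4: P = 6.699 mW

6.699


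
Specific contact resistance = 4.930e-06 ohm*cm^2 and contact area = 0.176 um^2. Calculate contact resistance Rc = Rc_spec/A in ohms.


Step 1: Convert area to cm^2: 0.176 um^2 = 1.7600e-09 cm^2
Step 2: Rc = Rc_spec / A = 4.930e-06 / 1.7600e-09
Step 3: Rc = 2.80e+03 ohms

2.80e+03


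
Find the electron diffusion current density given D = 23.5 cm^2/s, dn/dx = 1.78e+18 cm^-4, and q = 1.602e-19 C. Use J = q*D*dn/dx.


Step 1: J = q * D * (dn/dx)
Step 2: J = 1.602e-19 * 23.5 * 1.78e+18
Step 3: J = 6.70e+00 A/cm^2

6.70e+00


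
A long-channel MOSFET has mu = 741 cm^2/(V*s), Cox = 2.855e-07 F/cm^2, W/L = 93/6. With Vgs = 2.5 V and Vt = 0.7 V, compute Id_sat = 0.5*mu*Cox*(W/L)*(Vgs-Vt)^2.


Step 1: Overdrive voltage Vov = Vgs - Vt = 2.5 - 0.7 = 1.8 V
Step 2: W/L = 93/6 = 15.5
Step 3: Id = 0.5 * 741 * 2.855e-07 * 15.5 * 1.8^2
Step 4: Id = 5.31e-03 A

5.31e-03


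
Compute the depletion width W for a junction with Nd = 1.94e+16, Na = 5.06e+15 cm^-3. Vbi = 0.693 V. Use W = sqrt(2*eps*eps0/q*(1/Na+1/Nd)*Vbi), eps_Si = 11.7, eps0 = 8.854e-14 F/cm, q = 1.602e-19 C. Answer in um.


Step 1: 1/Na + 1/Nd = 1/5.06e+15 + 1/1.94e+16 = 2.49175e-16
Step 2: 2*eps*eps0/q = 2*11.7*8.854e-14/1.602e-19 = 1.293281e+07
Step 3: W^2 = 1.293281e+07 * 2.49175e-16 * 0.693 = 2.23322e-09
Step 4: W = sqrt(2.23322e-09) = 4.726e-05 cm = 0.4726 um

0.4726


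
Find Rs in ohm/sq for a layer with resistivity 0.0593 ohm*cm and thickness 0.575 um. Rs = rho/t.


Step 1: Convert thickness to cm: t = 0.575 um = 5.7500e-05 cm
Step 2: Rs = rho / t = 0.0593 / 5.7500e-05
Step 3: Rs = 1031.3 ohm/sq

1031.3


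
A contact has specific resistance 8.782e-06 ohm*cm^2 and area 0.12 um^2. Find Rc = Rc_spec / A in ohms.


Step 1: Convert area to cm^2: 0.12 um^2 = 1.2000e-09 cm^2
Step 2: Rc = Rc_spec / A = 8.782e-06 / 1.2000e-09
Step 3: Rc = 7.32e+03 ohms

7.32e+03


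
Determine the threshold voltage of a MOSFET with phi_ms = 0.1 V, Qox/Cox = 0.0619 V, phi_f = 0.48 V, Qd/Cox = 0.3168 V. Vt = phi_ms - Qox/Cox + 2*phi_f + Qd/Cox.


Step 1: Vt = phi_ms - Qox/Cox + 2*phi_f + Qd/Cox
Step 2: Vt = 0.1 - 0.0619 + 2*0.48 + 0.3168
Step 3: Vt = 0.1 - 0.0619 + 0.96 + 0.3168
Step 4: Vt = 1.3149 V

1.3149


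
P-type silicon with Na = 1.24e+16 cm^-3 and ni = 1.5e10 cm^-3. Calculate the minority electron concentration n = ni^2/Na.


Step 1: Majority hole concentration p ≈ Na = 1.24e+16 cm^-3
Step 2: n = ni^2 / Na = (1.5e10)^2 / 1.24e+16
Step 3: n = 1.81e+04 cm^-3

1.81e+04


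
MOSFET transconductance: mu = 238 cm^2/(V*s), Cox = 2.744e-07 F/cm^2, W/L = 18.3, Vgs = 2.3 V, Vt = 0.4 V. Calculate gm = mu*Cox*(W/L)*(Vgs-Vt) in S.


Step 1: Vov = Vgs - Vt = 2.3 - 0.4 = 1.9 V
Step 2: gm = mu * Cox * (W/L) * Vov
Step 3: gm = 238 * 2.744e-07 * 18.3 * 1.9 = 2.27e-03 S

2.27e-03


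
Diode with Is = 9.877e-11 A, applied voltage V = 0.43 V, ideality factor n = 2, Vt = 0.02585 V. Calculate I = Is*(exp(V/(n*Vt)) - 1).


Step 1: V/(n*Vt) = 0.43/(2*0.02585) = 8.3172
Step 2: exp(8.3172) = 4.0937e+03
Step 3: I = 9.877e-11 * (4.0937e+03 - 1) = 4.04e-07 A

4.04e-07


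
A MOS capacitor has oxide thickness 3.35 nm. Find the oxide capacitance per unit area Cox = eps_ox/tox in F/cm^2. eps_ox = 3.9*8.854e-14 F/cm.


Step 1: eps_ox = 3.9 * 8.854e-14 = 3.45306e-13 F/cm
Step 2: tox in cm = 3.35 nm * 1e-7 = 3.3500e-07 cm
Step 3: Cox = 3.45306e-13 / 3.3500e-07 = 1.03e-06 F/cm^2

1.03e-06


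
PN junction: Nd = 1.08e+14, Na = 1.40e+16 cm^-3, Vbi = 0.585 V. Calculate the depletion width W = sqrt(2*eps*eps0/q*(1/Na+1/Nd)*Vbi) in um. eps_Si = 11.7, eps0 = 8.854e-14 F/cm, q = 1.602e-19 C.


Step 1: 1/Na + 1/Nd = 1/1.40e+16 + 1/1.08e+14 = 9.33069e-15
Step 2: 2*eps*eps0/q = 2*11.7*8.854e-14/1.602e-19 = 1.293281e+07
Step 3: W^2 = 1.293281e+07 * 9.33069e-15 * 0.585 = 7.05931e-08
Step 4: W = sqrt(7.05931e-08) = 2.657e-04 cm = 2.657 um

2.657


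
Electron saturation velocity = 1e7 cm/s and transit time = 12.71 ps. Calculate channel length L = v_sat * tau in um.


Step 1: tau in seconds = 12.71 ps * 1e-12 = 1.2710e-11 s
Step 2: L = v_sat * tau = 1e7 * 1.2710e-11 = 1.2710e-04 cm
Step 3: L in um = 1.2710e-04 * 1e4 = 1.271 um

1.271


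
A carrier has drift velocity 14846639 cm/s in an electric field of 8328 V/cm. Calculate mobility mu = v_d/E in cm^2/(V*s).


Step 1: mu = v_d / E
Step 2: mu = 14846639 / 8328
Step 3: mu = 1782.74 cm^2/(V*s)

1782.74


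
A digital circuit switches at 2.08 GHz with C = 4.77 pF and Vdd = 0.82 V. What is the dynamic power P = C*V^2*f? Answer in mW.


Step 1: V^2 = 0.82^2 = 0.6724 V^2
Step 2: P = C*V^2*f = 4.77e-12 F * 0.6724 * 2.08e9 Hz
Step 3: P = 6.67128384e-03 W
Step 4: P = 6.671 mW

6.671


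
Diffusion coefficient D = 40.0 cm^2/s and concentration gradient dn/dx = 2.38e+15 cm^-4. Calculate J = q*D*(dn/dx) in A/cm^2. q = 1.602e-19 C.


Step 1: J = q * D * (dn/dx)
Step 2: J = 1.602e-19 * 40.0 * 2.38e+15
Step 3: J = 1.53e-02 A/cm^2

1.53e-02


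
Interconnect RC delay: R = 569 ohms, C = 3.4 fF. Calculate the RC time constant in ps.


Step 1: tau = R * C
Step 2: tau = 569 * 3.4 fF = 569 * 3.4e-15 F
Step 3: tau = 1.9346e-12 s = 1.9346 ps

1.9346


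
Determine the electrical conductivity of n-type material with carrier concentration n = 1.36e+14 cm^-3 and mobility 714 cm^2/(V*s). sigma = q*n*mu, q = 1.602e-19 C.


Step 1: sigma = q * n * mu
Step 2: sigma = 1.602e-19 * 1.36e+14 * 714
Step 3: sigma = 1.556e-02 S/cm

1.556e-02


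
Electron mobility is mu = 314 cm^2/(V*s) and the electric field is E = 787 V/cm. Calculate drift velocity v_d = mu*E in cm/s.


Step 1: v_d = mu * E
Step 2: v_d = 314 * 787 = 247118
Step 3: v_d = 2.47e+05 cm/s

2.47e+05


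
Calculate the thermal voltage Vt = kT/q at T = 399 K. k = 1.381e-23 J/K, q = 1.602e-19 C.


Step 1: kT = 1.381e-23 * 399 = 5.51019e-21 J
Step 2: Vt = kT/q = 5.51019e-21 / 1.602e-19
Step 3: Vt = 0.0344 V

0.0344


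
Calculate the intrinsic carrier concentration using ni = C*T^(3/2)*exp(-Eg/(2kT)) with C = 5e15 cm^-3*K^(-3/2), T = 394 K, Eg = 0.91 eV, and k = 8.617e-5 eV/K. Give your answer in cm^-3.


Step 1: Compute kT = 8.617e-5 * 394 = 0.03395098 eV
Step 2: Exponent = -Eg/(2kT) = -0.91/(2*0.03395098) = -13.40168
Step 3: T^(3/2) = 394^1.5 = 7820.68
Step 4: ni = 5e15 * 7820.68 * exp(-13.40168) = 5.91e+13 cm^-3

5.91e+13


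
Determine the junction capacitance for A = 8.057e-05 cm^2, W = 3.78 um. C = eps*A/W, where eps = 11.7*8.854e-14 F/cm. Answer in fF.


Step 1: eps_Si = 11.7 * 8.854e-14 = 1.035918e-12 F/cm
Step 2: W in cm = 3.78 * 1e-4 = 3.78e-04 cm
Step 3: C = 1.035918e-12 * 8.057e-05 / 3.78e-04 = 2.208040e-13 F
Step 4: C = 220.8 fF

220.8


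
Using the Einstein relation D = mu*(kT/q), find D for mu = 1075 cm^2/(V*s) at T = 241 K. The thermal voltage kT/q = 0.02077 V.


Step 1: D = mu * (kT/q)
Step 2: D = 1075 * 0.02077
Step 3: D = 22.33 cm^2/s

22.33


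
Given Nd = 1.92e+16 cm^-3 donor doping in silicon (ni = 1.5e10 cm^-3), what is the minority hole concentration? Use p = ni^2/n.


Step 1: Since Nd >> ni, n ≈ Nd = 1.92e+16 cm^-3
Step 2: p = ni^2 / n = (1.5e10)^2 / 1.92e+16
Step 3: p = 2.25e20 / 1.92e+16 = 1.17e+04 cm^-3

1.17e+04


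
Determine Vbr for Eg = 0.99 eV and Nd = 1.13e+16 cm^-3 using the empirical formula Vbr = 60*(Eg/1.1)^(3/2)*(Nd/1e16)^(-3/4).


Step 1: Eg/1.1 = 0.99/1.1 = 0.900000
Step 2: (Eg/1.1)^1.5 = 0.900000^1.5 = 0.853815
Step 3: (Nd/1e16)^(-0.75) = (1.13)^(-0.75) = 0.912412
Step 4: Vbr = 60 * 0.853815 * 0.912412 = 46.7 V

46.7


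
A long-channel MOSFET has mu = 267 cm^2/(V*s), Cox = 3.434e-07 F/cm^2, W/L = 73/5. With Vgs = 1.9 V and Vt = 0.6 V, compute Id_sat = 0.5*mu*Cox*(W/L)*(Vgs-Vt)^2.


Step 1: Overdrive voltage Vov = Vgs - Vt = 1.9 - 0.6 = 1.3 V
Step 2: W/L = 73/5 = 14.6
Step 3: Id = 0.5 * 267 * 3.434e-07 * 14.6 * 1.3^2
Step 4: Id = 1.13e-03 A

1.13e-03


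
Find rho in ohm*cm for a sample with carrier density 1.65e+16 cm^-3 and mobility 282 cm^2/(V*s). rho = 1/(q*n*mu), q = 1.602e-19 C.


Step 1: sigma = q * n * mu = 1.602e-19 * 1.65e+16 * 282 = 7.45411e-01 S/cm
Step 2: rho = 1 / sigma = 1 / 7.45411e-01 = 1.342 ohm*cm

1.342


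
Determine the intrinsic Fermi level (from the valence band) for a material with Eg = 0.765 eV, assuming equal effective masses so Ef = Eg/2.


Step 1: For an intrinsic semiconductor, the Fermi level sits at midgap.
Step 2: Ef = Eg / 2 = 0.765 / 2 = 0.3825 eV

0.3825


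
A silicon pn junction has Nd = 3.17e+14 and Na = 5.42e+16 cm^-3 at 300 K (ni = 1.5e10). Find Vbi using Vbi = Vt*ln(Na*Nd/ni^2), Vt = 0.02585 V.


Step 1: Compute Na*Nd/ni^2 = 5.42e+16 * 3.17e+14 / (1.5e10)^2 = 7.6362e+10
Step 2: ln(7.6362e+10) = 25.0588
Step 3: Vbi = 0.02585 * 25.0588 = 0.648 V

0.648


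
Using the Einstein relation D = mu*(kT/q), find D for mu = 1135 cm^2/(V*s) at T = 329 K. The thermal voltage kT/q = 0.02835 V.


Step 1: D = mu * (kT/q)
Step 2: D = 1135 * 0.02835
Step 3: D = 32.18 cm^2/s

32.18


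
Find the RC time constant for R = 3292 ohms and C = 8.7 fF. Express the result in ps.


Step 1: tau = R * C
Step 2: tau = 3292 * 8.7 fF = 3292 * 8.7e-15 F
Step 3: tau = 2.86404e-11 s = 28.6404 ps

28.6404


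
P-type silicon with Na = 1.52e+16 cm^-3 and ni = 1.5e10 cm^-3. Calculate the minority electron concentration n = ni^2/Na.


Step 1: Majority hole concentration p ≈ Na = 1.52e+16 cm^-3
Step 2: n = ni^2 / Na = (1.5e10)^2 / 1.52e+16
Step 3: n = 1.48e+04 cm^-3

1.48e+04


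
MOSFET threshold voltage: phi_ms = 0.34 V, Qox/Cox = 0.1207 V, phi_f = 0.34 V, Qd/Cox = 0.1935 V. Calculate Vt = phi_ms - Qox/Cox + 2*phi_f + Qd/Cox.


Step 1: Vt = phi_ms - Qox/Cox + 2*phi_f + Qd/Cox
Step 2: Vt = 0.34 - 0.1207 + 2*0.34 + 0.1935
Step 3: Vt = 0.34 - 0.1207 + 0.68 + 0.1935
Step 4: Vt = 1.0928 V

1.0928


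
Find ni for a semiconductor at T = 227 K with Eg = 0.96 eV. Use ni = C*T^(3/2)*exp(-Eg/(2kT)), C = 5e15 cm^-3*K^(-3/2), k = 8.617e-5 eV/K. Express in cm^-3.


Step 1: Compute kT = 8.617e-5 * 227 = 0.01956059 eV
Step 2: Exponent = -Eg/(2kT) = -0.96/(2*0.01956059) = -24.53914
Step 3: T^(3/2) = 227^1.5 = 3420.10
Step 4: ni = 5e15 * 3420.10 * exp(-24.53914) = 3.77e+08 cm^-3

3.77e+08


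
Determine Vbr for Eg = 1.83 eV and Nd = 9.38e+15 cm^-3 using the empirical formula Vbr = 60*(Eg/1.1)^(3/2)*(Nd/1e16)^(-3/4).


Step 1: Eg/1.1 = 1.83/1.1 = 1.663636
Step 2: (Eg/1.1)^1.5 = 1.663636^1.5 = 2.145791
Step 3: (Nd/1e16)^(-0.75) = (0.938)^(-0.75) = 1.049175
Step 4: Vbr = 60 * 2.145791 * 1.049175 = 135.1 V

135.1


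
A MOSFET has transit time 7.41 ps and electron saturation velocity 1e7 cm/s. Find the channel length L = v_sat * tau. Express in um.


Step 1: tau in seconds = 7.41 ps * 1e-12 = 7.4100e-12 s
Step 2: L = v_sat * tau = 1e7 * 7.4100e-12 = 7.4100e-05 cm
Step 3: L in um = 7.4100e-05 * 1e4 = 0.741 um

0.741


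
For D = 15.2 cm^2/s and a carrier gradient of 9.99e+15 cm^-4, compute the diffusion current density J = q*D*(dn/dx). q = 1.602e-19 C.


Step 1: J = q * D * (dn/dx)
Step 2: J = 1.602e-19 * 15.2 * 9.99e+15
Step 3: J = 2.43e-02 A/cm^2

2.43e-02


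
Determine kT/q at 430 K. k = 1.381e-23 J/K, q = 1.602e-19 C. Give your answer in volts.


Step 1: kT = 1.381e-23 * 430 = 5.9383e-21 J
Step 2: Vt = kT/q = 5.9383e-21 / 1.602e-19
Step 3: Vt = 0.03707 V

0.03707


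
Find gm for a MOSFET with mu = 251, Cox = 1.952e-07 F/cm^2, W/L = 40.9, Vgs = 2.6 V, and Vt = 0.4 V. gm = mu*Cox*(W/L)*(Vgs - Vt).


Step 1: Vov = Vgs - Vt = 2.6 - 0.4 = 2.2 V
Step 2: gm = mu * Cox * (W/L) * Vov
Step 3: gm = 251 * 1.952e-07 * 40.9 * 2.2 = 4.41e-03 S

4.41e-03


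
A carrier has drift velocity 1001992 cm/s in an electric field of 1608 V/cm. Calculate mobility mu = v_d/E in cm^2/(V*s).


Step 1: mu = v_d / E
Step 2: mu = 1001992 / 1608
Step 3: mu = 623.13 cm^2/(V*s)

623.13


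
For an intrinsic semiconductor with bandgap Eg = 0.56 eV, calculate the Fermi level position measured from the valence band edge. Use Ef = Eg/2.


Step 1: For an intrinsic semiconductor, the Fermi level sits at midgap.
Step 2: Ef = Eg / 2 = 0.56 / 2 = 0.28 eV

0.28


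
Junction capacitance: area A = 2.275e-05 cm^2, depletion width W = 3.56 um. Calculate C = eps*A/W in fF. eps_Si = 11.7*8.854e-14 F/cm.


Step 1: eps_Si = 11.7 * 8.854e-14 = 1.035918e-12 F/cm
Step 2: W in cm = 3.56 * 1e-4 = 3.56e-04 cm
Step 3: C = 1.035918e-12 * 2.275e-05 / 3.56e-04 = 6.619982e-14 F
Step 4: C = 66.2 fF

66.2


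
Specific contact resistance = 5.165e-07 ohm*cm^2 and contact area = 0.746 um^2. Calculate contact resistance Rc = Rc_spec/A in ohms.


Step 1: Convert area to cm^2: 0.746 um^2 = 7.4600e-09 cm^2
Step 2: Rc = Rc_spec / A = 5.165e-07 / 7.4600e-09
Step 3: Rc = 6.92e+01 ohms

6.92e+01


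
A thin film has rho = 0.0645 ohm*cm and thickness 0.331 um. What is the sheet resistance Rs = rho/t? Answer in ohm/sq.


Step 1: Convert thickness to cm: t = 0.331 um = 3.3100e-05 cm
Step 2: Rs = rho / t = 0.0645 / 3.3100e-05
Step 3: Rs = 1948.6 ohm/sq

1948.6


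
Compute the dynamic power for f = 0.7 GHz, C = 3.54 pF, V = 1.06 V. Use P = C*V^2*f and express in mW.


Step 1: V^2 = 1.06^2 = 1.1236 V^2
Step 2: P = C*V^2*f = 3.54e-12 F * 1.1236 * 0.7e9 Hz
Step 3: P = 2.7842808e-03 W
Step 4: P = 2.784 mW

2.784


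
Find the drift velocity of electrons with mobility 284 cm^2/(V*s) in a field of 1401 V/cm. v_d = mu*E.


Step 1: v_d = mu * E
Step 2: v_d = 284 * 1401 = 397884
Step 3: v_d = 3.98e+05 cm/s

3.98e+05


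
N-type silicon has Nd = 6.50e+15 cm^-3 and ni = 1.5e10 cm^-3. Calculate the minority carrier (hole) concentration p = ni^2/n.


Step 1: Since Nd >> ni, n ≈ Nd = 6.50e+15 cm^-3
Step 2: p = ni^2 / n = (1.5e10)^2 / 6.50e+15
Step 3: p = 2.25e20 / 6.50e+15 = 3.46e+04 cm^-3

3.46e+04


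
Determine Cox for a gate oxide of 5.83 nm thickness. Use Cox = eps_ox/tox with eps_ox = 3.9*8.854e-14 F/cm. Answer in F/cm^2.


Step 1: eps_ox = 3.9 * 8.854e-14 = 3.45306e-13 F/cm
Step 2: tox in cm = 5.83 nm * 1e-7 = 5.8300e-07 cm
Step 3: Cox = 3.45306e-13 / 5.8300e-07 = 5.92e-07 F/cm^2

5.92e-07


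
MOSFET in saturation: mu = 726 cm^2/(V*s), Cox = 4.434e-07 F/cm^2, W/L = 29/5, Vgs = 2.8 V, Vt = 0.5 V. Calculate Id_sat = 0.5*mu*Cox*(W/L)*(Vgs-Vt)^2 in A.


Step 1: Overdrive voltage Vov = Vgs - Vt = 2.8 - 0.5 = 2.3 V
Step 2: W/L = 29/5 = 5.8
Step 3: Id = 0.5 * 726 * 4.434e-07 * 5.8 * 2.3^2
Step 4: Id = 4.94e-03 A

4.94e-03


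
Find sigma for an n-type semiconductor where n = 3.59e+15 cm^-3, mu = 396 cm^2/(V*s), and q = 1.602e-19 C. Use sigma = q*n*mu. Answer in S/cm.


Step 1: sigma = q * n * mu
Step 2: sigma = 1.602e-19 * 3.59e+15 * 396
Step 3: sigma = 2.277e-01 S/cm

2.277e-01


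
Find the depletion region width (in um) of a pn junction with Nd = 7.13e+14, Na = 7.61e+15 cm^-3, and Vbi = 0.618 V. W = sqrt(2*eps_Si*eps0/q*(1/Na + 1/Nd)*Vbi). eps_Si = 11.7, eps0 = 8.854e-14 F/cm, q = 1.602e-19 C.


Step 1: 1/Na + 1/Nd = 1/7.61e+15 + 1/7.13e+14 = 1.53393e-15
Step 2: 2*eps*eps0/q = 2*11.7*8.854e-14/1.602e-19 = 1.293281e+07
Step 3: W^2 = 1.293281e+07 * 1.53393e-15 * 0.618 = 1.22599e-08
Step 4: W = sqrt(1.22599e-08) = 1.107e-04 cm = 1.107 um

1.107


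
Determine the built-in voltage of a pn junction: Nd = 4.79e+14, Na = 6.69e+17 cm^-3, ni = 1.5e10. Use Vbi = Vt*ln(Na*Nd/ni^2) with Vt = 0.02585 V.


Step 1: Compute Na*Nd/ni^2 = 6.69e+17 * 4.79e+14 / (1.5e10)^2 = 1.4242e+12
Step 2: ln(1.4242e+12) = 27.9846
Step 3: Vbi = 0.02585 * 27.9846 = 0.723 V

0.723


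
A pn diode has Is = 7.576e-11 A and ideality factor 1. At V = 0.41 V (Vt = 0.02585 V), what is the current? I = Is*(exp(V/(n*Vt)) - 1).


Step 1: V/(n*Vt) = 0.41/(1*0.02585) = 15.8607
Step 2: exp(15.8607) = 7.7306e+06
Step 3: I = 7.576e-11 * (7.7306e+06 - 1) = 5.86e-04 A

5.86e-04


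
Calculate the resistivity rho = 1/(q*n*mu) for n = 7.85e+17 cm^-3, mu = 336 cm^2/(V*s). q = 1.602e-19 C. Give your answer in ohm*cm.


Step 1: sigma = q * n * mu = 1.602e-19 * 7.85e+17 * 336 = 4.22544e+01 S/cm
Step 2: rho = 1 / sigma = 1 / 4.22544e+01 = 0.02367 ohm*cm

0.02367


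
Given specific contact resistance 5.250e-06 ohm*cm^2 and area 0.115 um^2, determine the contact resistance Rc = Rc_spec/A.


Step 1: Convert area to cm^2: 0.115 um^2 = 1.1500e-09 cm^2
Step 2: Rc = Rc_spec / A = 5.250e-06 / 1.1500e-09
Step 3: Rc = 4.57e+03 ohms

4.57e+03
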